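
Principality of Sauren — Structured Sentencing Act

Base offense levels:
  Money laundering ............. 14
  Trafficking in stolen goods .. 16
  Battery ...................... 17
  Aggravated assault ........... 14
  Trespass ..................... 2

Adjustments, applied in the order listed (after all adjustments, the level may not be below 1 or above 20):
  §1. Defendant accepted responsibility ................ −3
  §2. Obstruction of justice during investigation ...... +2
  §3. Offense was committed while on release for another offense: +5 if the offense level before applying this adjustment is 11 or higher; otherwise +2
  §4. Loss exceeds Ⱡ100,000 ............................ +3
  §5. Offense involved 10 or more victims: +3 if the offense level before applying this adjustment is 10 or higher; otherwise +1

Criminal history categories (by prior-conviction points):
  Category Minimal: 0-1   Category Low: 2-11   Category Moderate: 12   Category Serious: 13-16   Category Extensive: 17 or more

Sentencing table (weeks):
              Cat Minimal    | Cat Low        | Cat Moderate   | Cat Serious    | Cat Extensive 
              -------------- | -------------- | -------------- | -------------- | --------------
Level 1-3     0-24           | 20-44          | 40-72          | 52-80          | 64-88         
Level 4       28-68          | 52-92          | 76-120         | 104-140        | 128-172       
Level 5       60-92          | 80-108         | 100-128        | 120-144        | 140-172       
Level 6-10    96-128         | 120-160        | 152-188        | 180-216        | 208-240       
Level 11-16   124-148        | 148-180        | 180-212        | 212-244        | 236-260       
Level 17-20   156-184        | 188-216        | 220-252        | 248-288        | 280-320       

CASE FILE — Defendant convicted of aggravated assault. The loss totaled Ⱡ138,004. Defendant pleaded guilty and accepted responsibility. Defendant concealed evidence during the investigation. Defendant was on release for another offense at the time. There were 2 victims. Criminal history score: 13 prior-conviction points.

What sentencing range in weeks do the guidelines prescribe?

248-288 weeks

Base offense level for aggravated assault: 14.
§1 applies: 14 − 3 = 11.
§2 applies: 11 + 2 = 13.
§3 applies (level before this adjustment is 13 ≥ 11, so +5): 13 + 5 = 18.
§4 applies: 18 + 3 = 21.
Level 21 exceeds the maximum of 20; capped at 20.
Final offense level: 20.
Criminal history: 13 prior points → Category Serious (13-16).
Level 20 falls in the 17-20 band.
Grid: Level 17-20 × Category Serious = 248-288 weeks.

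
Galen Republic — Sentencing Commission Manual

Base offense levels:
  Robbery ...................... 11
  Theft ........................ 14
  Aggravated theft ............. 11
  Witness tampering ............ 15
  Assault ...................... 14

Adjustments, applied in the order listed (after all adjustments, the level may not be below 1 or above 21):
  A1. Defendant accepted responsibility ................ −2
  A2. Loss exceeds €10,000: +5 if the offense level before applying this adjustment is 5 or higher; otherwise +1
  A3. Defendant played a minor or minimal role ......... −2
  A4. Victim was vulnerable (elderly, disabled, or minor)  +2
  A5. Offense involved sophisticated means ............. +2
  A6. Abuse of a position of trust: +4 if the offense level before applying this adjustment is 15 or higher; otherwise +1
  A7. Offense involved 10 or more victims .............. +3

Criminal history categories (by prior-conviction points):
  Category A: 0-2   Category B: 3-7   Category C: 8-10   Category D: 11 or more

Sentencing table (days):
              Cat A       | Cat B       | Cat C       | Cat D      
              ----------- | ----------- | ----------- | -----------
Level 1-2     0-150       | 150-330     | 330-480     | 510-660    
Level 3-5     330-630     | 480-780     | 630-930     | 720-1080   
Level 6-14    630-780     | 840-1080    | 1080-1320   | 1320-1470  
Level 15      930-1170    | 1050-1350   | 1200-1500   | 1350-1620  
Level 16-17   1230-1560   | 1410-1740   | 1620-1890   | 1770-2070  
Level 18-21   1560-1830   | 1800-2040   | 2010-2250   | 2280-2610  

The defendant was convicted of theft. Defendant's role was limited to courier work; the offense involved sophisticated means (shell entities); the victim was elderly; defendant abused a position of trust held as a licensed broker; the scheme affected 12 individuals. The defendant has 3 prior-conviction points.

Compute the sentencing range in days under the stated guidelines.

1800-2040 days

Base offense level for theft: 14.
A1 does not apply.
A2 does not apply.
A3 applies: 14 − 2 = 12.
A4 applies: 12 + 2 = 14.
A5 applies: 14 + 2 = 16.
A6 applies (level before this adjustment is 16 ≥ 15, so +4): 16 + 4 = 20.
A7 applies: 20 + 3 = 23.
Level 23 exceeds the maximum of 21; capped at 21.
Final offense level: 21.
Criminal history: 3 prior points → Category B (3-7).
Level 21 falls in the 18-21 band.
Grid: Level 18-21 × Category B = 1800-2040 days.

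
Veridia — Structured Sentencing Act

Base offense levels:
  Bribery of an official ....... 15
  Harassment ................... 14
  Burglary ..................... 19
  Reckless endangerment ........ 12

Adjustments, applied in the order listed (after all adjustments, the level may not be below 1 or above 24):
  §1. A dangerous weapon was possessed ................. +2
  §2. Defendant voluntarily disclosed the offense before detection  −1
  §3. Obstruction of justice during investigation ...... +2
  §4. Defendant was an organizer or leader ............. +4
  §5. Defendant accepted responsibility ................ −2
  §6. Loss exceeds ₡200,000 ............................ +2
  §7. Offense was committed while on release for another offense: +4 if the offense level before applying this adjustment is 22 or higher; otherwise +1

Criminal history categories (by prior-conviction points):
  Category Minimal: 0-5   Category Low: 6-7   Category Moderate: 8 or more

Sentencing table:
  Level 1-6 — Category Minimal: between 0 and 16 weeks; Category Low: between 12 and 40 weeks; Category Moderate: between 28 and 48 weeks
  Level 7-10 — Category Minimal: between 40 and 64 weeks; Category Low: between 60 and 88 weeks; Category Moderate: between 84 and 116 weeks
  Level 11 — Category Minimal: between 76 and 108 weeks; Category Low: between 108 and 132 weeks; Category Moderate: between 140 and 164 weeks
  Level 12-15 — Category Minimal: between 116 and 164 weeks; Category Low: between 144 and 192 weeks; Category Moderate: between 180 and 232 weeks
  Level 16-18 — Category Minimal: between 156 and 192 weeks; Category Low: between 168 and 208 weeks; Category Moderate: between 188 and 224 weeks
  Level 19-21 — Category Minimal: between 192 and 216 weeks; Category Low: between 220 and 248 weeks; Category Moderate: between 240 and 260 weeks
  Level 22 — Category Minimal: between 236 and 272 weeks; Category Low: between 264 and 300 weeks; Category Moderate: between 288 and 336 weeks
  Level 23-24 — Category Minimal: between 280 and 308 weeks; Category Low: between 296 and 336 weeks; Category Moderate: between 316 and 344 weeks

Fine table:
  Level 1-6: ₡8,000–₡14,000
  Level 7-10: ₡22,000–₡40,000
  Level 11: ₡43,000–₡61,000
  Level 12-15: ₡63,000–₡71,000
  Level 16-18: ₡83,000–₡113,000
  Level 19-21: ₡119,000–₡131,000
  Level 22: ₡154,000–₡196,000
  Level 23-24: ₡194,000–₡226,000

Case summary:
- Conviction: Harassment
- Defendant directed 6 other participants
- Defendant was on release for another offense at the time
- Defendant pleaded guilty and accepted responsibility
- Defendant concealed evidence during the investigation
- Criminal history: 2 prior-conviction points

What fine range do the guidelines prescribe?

₡119,000–₡131,000

Base offense level for harassment: 14.
§1 does not apply.
§2 does not apply.
§3 applies: 14 + 2 = 16.
§4 applies: 16 + 4 = 20.
§5 applies: 20 − 2 = 18.
§7 applies (level before this adjustment is 18 < 22, so +1): 18 + 1 = 19.
Final offense level: 19.
Level 19 falls in the 19-21 band.
Fine table: Level 19-21 → ₡119,000–₡131,000.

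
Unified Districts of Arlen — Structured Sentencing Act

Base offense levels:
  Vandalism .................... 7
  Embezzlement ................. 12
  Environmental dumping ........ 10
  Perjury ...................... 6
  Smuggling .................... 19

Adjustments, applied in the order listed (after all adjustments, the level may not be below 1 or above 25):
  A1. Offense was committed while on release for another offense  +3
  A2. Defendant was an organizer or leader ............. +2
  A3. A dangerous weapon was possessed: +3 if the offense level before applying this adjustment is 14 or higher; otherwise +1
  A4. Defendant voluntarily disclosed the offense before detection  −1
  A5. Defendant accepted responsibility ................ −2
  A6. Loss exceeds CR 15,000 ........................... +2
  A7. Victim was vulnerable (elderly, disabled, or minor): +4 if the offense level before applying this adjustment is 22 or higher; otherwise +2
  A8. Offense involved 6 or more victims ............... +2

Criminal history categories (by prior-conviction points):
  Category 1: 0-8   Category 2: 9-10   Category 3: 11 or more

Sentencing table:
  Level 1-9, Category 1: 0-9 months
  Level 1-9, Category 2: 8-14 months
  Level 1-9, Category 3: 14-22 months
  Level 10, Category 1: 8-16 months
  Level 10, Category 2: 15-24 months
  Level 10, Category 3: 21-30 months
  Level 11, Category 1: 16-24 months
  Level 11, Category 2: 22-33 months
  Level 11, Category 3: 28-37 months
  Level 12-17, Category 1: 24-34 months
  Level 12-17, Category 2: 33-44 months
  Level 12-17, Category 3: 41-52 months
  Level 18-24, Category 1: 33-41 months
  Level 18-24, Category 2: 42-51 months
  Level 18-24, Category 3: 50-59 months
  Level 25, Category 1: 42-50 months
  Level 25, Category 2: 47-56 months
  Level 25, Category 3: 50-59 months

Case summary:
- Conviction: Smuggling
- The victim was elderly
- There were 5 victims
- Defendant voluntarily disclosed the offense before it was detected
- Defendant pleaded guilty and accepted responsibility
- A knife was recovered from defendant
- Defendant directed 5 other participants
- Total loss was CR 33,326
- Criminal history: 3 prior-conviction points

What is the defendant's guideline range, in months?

Base offense level for smuggling: 19.
A1 does not apply.
A2 applies: 19 + 2 = 21.
A3 applies (level before this adjustment is 21 ≥ 14, so +3): 21 + 3 = 24.
A4 applies: 24 − 1 = 23.
A5 applies: 23 − 2 = 21.
A6 applies: 21 + 2 = 23.
A7 applies (level before this adjustment is 23 ≥ 22, so +4): 23 + 4 = 27.
A8 does not apply.
Level 27 exceeds the maximum of 25; capped at 25.
Final offense level: 25.
Criminal history: 3 prior points → Category 1 (0-8).
Level 25 falls in the 25 band.
Grid: Level 25 × Category 1 = 42-50 months.

42-50 months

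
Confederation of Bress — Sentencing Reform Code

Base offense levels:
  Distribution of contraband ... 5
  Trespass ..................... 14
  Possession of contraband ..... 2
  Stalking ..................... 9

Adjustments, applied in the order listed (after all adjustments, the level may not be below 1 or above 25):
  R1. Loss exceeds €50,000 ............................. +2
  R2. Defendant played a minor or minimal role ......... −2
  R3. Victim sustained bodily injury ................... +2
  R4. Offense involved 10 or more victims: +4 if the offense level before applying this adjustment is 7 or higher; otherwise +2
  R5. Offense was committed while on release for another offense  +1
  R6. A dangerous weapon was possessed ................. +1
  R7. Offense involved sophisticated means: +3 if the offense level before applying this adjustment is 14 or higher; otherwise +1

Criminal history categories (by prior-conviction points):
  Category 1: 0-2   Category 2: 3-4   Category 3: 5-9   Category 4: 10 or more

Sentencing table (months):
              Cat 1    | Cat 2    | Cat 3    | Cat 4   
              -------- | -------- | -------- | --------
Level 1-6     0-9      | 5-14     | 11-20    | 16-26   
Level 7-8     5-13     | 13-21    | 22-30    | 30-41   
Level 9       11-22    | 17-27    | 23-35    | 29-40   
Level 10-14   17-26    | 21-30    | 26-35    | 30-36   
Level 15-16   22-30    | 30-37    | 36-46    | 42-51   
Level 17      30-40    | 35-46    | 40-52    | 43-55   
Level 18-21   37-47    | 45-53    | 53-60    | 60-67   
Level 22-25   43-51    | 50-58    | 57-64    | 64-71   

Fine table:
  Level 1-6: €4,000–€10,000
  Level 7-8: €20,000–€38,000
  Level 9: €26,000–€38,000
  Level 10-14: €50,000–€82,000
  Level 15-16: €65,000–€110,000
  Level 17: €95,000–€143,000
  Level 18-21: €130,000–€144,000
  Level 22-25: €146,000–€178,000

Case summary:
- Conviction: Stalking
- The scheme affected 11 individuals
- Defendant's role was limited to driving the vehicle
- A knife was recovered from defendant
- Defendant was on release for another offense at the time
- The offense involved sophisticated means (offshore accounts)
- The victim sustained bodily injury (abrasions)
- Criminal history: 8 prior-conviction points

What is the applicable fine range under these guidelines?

€130,000–€144,000

Base offense level for stalking: 9.
R2 applies: 9 − 2 = 7.
R3 applies: 7 + 2 = 9.
R4 applies (level before this adjustment is 9 ≥ 7, so +4): 9 + 4 = 13.
R5 applies: 13 + 1 = 14.
R6 applies: 14 + 1 = 15.
R7 applies (level before this adjustment is 15 ≥ 14, so +3): 15 + 3 = 18.
Final offense level: 18.
Level 18 falls in the 18-21 band.
Fine table: Level 18-21 → €130,000–€144,000.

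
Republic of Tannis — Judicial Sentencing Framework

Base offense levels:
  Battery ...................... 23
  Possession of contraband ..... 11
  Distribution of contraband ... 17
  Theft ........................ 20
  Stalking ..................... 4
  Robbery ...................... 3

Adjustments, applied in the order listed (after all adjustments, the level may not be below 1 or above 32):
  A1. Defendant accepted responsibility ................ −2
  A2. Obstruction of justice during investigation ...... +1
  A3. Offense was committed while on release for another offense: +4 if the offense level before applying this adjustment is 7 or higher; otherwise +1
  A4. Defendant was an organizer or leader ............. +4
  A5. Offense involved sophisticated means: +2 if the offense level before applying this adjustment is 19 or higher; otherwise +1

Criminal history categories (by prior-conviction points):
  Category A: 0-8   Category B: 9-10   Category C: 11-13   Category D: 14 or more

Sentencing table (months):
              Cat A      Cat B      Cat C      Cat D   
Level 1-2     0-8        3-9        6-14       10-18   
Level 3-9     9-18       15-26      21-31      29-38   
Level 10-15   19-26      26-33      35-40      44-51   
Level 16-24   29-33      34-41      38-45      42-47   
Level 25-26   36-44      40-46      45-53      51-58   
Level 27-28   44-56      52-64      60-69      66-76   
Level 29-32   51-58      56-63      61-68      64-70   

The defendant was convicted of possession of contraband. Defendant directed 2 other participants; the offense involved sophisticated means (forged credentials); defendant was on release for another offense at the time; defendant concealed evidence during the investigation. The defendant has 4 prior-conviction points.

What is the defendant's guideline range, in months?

29-33 months

Base offense level for possession of contraband: 11.
A2 applies: 11 + 1 = 12.
A3 applies (level before this adjustment is 12 ≥ 7, so +4): 12 + 4 = 16.
A4 applies: 16 + 4 = 20.
A5 applies (level before this adjustment is 20 ≥ 19, so +2): 20 + 2 = 22.
Final offense level: 22.
Criminal history: 4 prior points → Category A (0-8).
Level 22 falls in the 16-24 band.
Grid: Level 16-24 × Category A = 29-33 months.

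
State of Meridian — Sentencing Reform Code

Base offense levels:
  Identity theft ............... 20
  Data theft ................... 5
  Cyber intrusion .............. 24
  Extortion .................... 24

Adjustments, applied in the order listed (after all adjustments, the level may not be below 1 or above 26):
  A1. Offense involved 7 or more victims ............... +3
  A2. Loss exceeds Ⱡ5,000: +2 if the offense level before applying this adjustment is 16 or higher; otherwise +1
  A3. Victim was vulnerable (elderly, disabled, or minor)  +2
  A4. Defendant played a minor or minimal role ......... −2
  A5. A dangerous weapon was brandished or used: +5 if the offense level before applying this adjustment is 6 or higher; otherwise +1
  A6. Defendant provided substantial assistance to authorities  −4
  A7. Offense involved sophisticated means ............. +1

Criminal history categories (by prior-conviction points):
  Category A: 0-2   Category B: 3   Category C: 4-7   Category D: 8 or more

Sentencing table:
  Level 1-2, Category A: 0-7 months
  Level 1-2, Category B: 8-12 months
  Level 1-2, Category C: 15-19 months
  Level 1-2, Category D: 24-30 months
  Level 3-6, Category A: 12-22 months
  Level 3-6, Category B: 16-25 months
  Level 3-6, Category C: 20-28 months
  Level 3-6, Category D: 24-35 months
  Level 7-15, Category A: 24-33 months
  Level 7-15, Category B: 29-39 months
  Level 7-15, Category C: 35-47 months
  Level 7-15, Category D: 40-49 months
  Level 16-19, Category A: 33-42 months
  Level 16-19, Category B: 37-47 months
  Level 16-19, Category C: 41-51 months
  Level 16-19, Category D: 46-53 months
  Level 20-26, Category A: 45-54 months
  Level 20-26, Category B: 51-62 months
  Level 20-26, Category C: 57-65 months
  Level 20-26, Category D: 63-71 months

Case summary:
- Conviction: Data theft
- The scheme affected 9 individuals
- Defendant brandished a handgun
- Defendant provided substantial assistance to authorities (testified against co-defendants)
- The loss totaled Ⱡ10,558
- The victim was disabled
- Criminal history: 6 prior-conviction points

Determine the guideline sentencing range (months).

35-47 months

Base offense level for data theft: 5.
A1 applies: 5 + 3 = 8.
A2 applies (level before this adjustment is 8 < 16, so +1): 8 + 1 = 9.
A3 applies: 9 + 2 = 11.
A5 applies (level before this adjustment is 11 ≥ 6, so +5): 11 + 5 = 16.
A6 applies: 16 − 4 = 12.
Final offense level: 12.
Criminal history: 6 prior points → Category C (4-7).
Level 12 falls in the 7-15 band.
Grid: Level 7-15 × Category C = 35-47 months.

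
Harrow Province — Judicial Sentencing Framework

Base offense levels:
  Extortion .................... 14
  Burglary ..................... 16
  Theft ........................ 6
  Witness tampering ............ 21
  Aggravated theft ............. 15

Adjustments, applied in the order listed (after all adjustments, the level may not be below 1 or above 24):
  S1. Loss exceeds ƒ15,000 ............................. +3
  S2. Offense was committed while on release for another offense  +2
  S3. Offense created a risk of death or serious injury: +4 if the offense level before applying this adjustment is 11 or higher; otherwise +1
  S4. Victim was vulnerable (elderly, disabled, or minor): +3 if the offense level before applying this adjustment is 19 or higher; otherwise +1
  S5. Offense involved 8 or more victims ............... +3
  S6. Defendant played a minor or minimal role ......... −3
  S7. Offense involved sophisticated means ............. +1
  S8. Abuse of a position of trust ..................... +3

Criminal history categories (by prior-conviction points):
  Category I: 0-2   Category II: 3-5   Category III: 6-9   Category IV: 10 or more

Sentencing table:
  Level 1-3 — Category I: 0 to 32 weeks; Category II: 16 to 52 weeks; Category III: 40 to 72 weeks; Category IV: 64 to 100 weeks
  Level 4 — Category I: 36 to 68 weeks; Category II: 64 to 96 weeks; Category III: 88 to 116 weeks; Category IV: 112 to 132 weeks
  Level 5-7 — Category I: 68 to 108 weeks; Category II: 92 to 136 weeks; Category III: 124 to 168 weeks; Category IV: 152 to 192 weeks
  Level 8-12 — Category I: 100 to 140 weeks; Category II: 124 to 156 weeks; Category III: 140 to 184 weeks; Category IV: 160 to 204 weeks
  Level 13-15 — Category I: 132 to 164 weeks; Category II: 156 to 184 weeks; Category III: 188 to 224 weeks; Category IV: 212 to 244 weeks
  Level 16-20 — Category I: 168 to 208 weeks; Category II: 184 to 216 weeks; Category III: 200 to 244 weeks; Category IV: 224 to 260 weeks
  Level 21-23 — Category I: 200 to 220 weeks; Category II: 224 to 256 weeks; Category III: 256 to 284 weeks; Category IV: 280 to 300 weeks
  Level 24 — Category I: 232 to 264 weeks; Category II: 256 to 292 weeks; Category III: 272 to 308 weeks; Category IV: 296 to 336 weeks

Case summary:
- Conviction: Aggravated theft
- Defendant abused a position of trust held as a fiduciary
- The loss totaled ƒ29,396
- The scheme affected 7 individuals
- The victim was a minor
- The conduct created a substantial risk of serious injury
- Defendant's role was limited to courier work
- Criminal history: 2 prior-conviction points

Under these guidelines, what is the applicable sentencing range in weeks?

Base offense level for aggravated theft: 15.
S1 applies: 15 + 3 = 18.
S3 applies (level before this adjustment is 18 ≥ 11, so +4): 18 + 4 = 22.
S4 applies (level before this adjustment is 22 ≥ 19, so +3): 22 + 3 = 25.
S6 applies: 25 − 3 = 22.
S8 applies: 22 + 3 = 25.
Level 25 exceeds the maximum of 24; capped at 24.
Final offense level: 24.
Criminal history: 2 prior points → Category I (0-2).
Level 24 falls in the 24 band.
Grid: Level 24 × Category I = 232-264 weeks.

232-264 weeks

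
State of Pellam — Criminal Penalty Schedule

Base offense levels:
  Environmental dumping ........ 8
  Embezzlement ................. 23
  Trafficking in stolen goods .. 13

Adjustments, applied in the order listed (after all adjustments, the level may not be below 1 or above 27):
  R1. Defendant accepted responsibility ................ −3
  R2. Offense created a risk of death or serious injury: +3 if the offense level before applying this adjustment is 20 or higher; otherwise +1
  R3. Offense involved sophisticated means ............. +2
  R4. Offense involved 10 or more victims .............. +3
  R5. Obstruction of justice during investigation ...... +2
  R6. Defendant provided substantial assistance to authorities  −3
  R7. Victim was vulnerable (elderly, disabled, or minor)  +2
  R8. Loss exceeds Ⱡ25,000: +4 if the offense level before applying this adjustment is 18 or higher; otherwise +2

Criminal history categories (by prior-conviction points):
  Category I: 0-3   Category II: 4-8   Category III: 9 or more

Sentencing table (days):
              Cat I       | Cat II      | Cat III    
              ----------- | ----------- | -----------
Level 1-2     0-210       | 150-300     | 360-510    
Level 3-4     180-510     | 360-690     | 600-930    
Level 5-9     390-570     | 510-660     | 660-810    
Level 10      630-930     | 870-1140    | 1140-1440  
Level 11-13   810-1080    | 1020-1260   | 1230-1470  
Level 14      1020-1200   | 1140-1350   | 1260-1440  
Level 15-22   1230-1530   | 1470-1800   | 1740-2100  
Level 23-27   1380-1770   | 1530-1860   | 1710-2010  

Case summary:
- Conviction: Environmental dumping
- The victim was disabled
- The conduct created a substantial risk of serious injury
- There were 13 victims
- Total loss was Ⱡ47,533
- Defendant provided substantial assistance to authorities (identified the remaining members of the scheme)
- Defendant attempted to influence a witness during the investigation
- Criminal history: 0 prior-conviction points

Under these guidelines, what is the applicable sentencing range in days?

Base offense level for environmental dumping: 8.
R2 applies (level before this adjustment is 8 < 20, so +1): 8 + 1 = 9.
R3 does not apply.
R4 applies: 9 + 3 = 12.
R5 applies: 12 + 2 = 14.
R6 applies: 14 − 3 = 11.
R7 applies: 11 + 2 = 13.
R8 applies (level before this adjustment is 13 < 18, so +2): 13 + 2 = 15.
Final offense level: 15.
Criminal history: 0 prior points → Category I (0-3).
Level 15 falls in the 15-22 band.
Grid: Level 15-22 × Category I = 1230-1530 days.

1230-1530 days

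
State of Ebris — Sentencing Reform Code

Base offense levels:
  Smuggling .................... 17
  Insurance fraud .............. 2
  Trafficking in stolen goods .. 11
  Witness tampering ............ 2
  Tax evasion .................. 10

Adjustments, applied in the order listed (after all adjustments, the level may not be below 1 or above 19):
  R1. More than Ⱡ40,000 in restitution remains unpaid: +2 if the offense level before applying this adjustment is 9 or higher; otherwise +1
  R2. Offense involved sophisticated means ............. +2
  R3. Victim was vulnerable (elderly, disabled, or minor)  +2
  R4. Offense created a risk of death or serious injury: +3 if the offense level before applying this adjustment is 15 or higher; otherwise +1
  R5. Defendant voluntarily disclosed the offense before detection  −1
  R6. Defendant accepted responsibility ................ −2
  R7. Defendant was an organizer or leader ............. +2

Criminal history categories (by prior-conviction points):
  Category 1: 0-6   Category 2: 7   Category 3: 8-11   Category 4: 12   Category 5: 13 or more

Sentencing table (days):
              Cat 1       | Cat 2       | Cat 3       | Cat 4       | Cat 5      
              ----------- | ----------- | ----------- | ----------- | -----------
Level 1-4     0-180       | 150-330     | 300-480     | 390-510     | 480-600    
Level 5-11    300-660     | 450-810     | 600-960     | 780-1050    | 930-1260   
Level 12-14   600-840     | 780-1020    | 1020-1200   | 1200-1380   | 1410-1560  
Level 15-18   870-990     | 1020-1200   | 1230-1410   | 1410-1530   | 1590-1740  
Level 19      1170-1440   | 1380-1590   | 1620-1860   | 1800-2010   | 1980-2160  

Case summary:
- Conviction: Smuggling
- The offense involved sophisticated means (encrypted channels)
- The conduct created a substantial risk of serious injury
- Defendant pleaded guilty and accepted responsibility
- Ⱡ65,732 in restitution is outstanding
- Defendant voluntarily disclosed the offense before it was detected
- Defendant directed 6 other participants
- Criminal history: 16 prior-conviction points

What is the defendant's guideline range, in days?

1980-2160 days

Base offense level for smuggling: 17.
R1 applies (level before this adjustment is 17 ≥ 9, so +2): 17 + 2 = 19.
R2 applies: 19 + 2 = 21.
R4 applies (level before this adjustment is 21 ≥ 15, so +3): 21 + 3 = 24.
R5 applies: 24 − 1 = 23.
R6 applies: 23 − 2 = 21.
R7 applies: 21 + 2 = 23.
Level 23 exceeds the maximum of 19; capped at 19.
Final offense level: 19.
Criminal history: 16 prior points → Category 5 (13+).
Level 19 falls in the 19 band.
Grid: Level 19 × Category 5 = 1980-2160 days.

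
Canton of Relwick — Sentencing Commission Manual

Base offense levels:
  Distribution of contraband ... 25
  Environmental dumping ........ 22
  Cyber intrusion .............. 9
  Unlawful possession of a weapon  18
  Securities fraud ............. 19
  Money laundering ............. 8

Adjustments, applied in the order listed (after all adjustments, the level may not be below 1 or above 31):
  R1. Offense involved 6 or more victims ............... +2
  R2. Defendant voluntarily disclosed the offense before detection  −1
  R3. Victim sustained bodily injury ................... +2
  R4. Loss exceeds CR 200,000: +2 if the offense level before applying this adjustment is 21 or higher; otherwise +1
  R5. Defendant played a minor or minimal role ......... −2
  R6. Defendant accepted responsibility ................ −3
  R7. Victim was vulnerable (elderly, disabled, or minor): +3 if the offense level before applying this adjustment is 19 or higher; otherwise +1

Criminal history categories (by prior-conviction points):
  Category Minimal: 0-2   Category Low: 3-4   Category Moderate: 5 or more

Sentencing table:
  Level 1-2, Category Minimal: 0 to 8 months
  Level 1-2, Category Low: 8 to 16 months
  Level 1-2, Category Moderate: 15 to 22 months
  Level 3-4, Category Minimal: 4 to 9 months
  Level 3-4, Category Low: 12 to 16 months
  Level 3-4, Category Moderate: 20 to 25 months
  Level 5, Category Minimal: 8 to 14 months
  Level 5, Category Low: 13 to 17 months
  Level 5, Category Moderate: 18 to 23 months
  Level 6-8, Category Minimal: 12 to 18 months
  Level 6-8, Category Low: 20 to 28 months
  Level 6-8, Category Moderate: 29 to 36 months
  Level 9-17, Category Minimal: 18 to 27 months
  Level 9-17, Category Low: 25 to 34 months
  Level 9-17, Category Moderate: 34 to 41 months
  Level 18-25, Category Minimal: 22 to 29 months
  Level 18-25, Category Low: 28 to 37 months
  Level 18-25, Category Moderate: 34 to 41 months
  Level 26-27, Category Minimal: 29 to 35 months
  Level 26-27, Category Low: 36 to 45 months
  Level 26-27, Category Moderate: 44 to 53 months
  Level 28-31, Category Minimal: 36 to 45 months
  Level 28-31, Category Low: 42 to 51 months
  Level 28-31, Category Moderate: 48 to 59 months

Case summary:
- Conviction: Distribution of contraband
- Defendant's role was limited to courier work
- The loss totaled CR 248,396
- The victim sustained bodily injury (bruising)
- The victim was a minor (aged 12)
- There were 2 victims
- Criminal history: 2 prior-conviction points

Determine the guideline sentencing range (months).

36-45 months

Base offense level for distribution of contraband: 25.
R3 applies: 25 + 2 = 27.
R4 applies (level before this adjustment is 27 ≥ 21, so +2): 27 + 2 = 29.
R5 applies: 29 − 2 = 27.
R7 applies (level before this adjustment is 27 ≥ 19, so +3): 27 + 3 = 30.
Final offense level: 30.
Criminal history: 2 prior points → Category Minimal (0-2).
Level 30 falls in the 28-31 band.
Grid: Level 28-31 × Category Minimal = 36-45 months.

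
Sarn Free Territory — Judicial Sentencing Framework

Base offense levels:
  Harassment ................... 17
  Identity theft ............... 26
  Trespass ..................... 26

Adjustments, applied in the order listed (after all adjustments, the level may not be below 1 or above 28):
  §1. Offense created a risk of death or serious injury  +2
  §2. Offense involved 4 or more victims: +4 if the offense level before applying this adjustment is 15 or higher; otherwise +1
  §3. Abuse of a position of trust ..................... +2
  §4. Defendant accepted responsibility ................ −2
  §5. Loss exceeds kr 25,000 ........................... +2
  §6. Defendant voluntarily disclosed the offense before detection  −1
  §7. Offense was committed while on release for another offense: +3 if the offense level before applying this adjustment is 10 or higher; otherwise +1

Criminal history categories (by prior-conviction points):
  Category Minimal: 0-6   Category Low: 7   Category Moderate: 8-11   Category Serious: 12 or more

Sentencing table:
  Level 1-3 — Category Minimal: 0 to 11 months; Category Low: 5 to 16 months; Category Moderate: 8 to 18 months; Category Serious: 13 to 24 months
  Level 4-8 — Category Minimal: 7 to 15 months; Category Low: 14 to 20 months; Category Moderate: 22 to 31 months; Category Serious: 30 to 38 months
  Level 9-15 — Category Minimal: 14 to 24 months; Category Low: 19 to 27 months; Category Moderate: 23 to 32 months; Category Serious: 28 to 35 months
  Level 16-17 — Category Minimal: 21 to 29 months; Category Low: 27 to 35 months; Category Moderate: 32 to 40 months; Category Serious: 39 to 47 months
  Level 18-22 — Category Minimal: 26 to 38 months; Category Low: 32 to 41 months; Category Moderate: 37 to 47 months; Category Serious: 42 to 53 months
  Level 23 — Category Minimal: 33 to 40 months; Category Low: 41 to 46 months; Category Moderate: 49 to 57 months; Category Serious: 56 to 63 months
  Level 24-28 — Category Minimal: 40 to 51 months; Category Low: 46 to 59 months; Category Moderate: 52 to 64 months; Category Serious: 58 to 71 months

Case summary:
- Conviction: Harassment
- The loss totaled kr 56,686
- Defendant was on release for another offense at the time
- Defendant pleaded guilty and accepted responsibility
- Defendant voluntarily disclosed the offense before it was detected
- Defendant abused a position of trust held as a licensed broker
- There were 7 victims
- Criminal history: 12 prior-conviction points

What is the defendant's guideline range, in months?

Base offense level for harassment: 17.
§2 applies (level before this adjustment is 17 ≥ 15, so +4): 17 + 4 = 21.
§3 applies: 21 + 2 = 23.
§4 applies: 23 − 2 = 21.
§5 applies: 21 + 2 = 23.
§6 applies: 23 − 1 = 22.
§7 applies (level before this adjustment is 22 ≥ 10, so +3): 22 + 3 = 25.
Final offense level: 25.
Criminal history: 12 prior points → Category Serious (12+).
Level 25 falls in the 24-28 band.
Grid: Level 24-28 × Category Serious = 58-71 months.

58-71 months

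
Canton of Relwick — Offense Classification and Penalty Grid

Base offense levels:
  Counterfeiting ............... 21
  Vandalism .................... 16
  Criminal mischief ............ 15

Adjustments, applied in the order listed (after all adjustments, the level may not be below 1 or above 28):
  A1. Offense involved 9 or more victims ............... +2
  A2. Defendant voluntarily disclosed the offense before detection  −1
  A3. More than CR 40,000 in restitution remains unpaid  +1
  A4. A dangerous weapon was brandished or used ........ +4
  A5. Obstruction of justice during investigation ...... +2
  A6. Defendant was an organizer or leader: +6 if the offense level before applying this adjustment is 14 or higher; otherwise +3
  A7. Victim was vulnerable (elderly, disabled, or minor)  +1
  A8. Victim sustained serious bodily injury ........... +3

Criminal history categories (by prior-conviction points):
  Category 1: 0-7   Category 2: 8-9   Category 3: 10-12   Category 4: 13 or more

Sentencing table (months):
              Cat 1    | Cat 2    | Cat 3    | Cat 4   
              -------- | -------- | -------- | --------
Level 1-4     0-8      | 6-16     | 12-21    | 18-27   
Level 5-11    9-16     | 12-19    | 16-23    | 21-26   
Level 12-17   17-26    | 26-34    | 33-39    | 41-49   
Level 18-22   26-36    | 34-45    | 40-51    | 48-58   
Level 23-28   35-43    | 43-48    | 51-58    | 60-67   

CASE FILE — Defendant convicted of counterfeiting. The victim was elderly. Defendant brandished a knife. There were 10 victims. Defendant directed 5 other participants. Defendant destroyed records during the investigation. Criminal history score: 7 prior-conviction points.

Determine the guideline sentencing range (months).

Base offense level for counterfeiting: 21.
A1 applies: 21 + 2 = 23.
A4 applies: 23 + 4 = 27.
A5 applies: 27 + 2 = 29.
A6 applies (level before this adjustment is 29 ≥ 14, so +6): 29 + 6 = 35.
A7 applies: 35 + 1 = 36.
Level 36 exceeds the maximum of 28; capped at 28.
Final offense level: 28.
Criminal history: 7 prior points → Category 1 (0-7).
Level 28 falls in the 23-28 band.
Grid: Level 23-28 × Category 1 = 35-43 months.

35-43 months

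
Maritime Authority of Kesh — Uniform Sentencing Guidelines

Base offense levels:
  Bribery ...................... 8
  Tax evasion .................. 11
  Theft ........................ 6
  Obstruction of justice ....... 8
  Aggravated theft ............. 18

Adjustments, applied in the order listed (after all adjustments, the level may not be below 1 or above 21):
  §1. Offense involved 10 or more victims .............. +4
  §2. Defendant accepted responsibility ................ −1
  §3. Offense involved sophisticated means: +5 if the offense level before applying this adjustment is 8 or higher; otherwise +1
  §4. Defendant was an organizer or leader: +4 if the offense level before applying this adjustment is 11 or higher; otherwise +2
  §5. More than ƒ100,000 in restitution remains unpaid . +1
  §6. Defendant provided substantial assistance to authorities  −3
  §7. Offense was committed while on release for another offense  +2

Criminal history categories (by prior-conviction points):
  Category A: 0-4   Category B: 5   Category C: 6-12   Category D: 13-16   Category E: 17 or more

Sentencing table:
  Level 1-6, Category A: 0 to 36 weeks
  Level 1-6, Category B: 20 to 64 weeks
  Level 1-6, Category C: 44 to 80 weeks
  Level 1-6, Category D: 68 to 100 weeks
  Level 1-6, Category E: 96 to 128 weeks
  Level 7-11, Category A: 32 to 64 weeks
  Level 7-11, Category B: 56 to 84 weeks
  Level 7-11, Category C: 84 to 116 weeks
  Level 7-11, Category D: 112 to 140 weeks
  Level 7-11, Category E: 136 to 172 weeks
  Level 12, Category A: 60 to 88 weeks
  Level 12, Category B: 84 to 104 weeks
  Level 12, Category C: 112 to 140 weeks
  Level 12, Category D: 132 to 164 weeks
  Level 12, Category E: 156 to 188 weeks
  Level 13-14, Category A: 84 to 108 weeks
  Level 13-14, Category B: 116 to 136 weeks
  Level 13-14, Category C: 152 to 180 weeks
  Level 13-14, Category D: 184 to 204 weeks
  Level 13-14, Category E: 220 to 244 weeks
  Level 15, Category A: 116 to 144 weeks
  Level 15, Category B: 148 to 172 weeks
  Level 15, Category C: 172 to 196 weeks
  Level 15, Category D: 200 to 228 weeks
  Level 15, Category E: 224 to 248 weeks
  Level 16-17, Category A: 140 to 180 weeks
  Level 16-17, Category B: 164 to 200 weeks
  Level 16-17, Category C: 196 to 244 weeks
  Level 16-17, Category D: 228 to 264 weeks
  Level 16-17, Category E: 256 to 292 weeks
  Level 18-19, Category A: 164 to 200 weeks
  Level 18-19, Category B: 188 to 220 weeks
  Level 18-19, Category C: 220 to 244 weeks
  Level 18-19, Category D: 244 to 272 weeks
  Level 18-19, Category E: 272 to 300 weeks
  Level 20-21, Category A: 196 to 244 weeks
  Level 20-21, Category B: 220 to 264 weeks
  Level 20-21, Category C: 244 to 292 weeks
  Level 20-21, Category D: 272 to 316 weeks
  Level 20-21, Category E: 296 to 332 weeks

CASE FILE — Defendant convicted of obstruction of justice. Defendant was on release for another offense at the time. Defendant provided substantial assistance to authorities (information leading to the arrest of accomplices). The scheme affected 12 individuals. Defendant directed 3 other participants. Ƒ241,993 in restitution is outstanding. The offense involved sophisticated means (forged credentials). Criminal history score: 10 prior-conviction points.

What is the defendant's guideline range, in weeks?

Base offense level for obstruction of justice: 8.
§1 applies: 8 + 4 = 12.
§2 does not apply.
§3 applies (level before this adjustment is 12 ≥ 8, so +5): 12 + 5 = 17.
§4 applies (level before this adjustment is 17 ≥ 11, so +4): 17 + 4 = 21.
§5 applies: 21 + 1 = 22.
§6 applies: 22 − 3 = 19.
§7 applies: 19 + 2 = 21.
Final offense level: 21.
Criminal history: 10 prior points → Category C (6-12).
Level 21 falls in the 20-21 band.
Grid: Level 20-21 × Category C = 244-292 weeks.

244-292 weeks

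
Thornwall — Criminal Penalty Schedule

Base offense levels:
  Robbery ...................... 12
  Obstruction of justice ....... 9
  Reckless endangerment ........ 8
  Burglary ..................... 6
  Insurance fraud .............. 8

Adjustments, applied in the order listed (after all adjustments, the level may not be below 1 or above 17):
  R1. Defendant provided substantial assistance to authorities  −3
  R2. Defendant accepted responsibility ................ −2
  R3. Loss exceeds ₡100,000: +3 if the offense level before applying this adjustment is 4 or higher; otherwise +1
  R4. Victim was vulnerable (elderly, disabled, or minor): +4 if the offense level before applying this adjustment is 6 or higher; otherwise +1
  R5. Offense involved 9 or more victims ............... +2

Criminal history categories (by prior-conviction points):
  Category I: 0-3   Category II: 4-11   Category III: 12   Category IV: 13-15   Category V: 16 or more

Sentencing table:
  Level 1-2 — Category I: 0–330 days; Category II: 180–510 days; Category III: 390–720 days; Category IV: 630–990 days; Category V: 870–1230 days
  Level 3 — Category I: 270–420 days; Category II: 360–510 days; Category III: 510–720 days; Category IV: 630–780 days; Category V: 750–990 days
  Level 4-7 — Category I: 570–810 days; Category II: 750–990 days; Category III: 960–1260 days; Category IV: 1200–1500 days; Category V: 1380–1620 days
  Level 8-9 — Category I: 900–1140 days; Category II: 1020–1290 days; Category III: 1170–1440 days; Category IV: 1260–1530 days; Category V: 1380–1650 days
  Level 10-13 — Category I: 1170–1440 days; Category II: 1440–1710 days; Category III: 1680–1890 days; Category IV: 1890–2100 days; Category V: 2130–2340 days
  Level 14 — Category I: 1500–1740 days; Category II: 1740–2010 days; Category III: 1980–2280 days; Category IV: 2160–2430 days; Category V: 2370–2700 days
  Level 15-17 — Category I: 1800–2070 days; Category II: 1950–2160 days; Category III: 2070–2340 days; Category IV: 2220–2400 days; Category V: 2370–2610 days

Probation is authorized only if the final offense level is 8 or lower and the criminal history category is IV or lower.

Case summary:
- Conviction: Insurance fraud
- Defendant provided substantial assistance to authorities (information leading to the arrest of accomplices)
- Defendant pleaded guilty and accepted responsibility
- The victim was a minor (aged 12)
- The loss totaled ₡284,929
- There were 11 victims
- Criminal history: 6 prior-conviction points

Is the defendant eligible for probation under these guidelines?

Base offense level for insurance fraud: 8.
R1 applies: 8 − 3 = 5.
R2 applies: 5 − 2 = 3.
R3 applies (level before this adjustment is 3 < 4, so +1): 3 + 1 = 4.
R4 applies (level before this adjustment is 4 < 6, so +1): 4 + 1 = 5.
R5 applies: 5 + 2 = 7.
Final offense level: 7.
Criminal history: 6 prior points → Category II (4-11).
Level 7 falls in the 4-7 band.
Grid: Level 4-7 × Category II = 750-990 days.
Probation check: level 7 ≤ 8 and category II ≤ IV → eligible.

Yes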